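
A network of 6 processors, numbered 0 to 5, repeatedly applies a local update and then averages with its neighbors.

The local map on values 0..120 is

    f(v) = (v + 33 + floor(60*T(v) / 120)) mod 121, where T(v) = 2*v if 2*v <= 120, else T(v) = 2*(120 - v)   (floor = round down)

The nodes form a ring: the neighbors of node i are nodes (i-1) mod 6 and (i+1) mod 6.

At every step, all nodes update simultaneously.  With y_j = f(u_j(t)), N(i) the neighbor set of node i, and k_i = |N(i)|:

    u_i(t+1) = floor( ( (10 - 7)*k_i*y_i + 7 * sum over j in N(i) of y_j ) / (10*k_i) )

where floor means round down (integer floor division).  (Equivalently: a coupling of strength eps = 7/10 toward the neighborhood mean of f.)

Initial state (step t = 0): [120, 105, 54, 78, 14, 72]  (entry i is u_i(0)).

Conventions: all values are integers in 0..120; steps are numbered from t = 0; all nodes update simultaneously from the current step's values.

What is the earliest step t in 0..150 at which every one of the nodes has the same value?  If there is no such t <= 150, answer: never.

Answer: 3
Key observation: Synchronization is absorbing here: once all nodes are equal they stay equal, and step 3 is the first all-equal step.

Derivation:
t=0: [120, 105, 54, 78, 14, 72]  (not all equal)
t=1: [32, 27, 28, 37, 40, 42]  (not all equal)
t=2: [100, 91, 94, 102, 112, 108]  (not all equal)
t=3: [32, 32, 32, 32, 32, 32]  (all equal)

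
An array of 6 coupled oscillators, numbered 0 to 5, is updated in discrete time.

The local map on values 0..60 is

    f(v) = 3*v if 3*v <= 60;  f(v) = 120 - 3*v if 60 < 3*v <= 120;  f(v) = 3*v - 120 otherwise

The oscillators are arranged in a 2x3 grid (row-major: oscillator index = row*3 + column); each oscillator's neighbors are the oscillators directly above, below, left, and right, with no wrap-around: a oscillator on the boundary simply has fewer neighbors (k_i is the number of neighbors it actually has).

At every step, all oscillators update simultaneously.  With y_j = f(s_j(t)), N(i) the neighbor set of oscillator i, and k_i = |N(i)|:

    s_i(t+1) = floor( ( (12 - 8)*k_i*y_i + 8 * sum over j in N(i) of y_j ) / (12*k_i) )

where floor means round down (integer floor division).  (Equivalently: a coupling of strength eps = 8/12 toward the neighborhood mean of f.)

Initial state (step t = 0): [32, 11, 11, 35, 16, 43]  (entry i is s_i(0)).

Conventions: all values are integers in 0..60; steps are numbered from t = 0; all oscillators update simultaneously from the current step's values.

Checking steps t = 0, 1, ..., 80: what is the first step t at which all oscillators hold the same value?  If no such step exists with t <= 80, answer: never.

Answer: 34
Key observation: Synchronization is absorbing here: once all oscillators are equal they stay equal, and step 34 is the first all-equal step.

Derivation:
t=0: [32, 11, 11, 35, 16, 43]  (not all equal)
t=1: [24, 34, 25, 29, 28, 30]  (not all equal)
t=2: [33, 34, 31, 39, 30, 37]  (not all equal)
t=3: [14, 23, 18, 18, 16, 22]  (not all equal)
t=4: [49, 49, 53, 48, 51, 52]  (not all equal)
t=5: [26, 31, 34, 28, 30, 36]  (not all equal)
t=6: [35, 29, 19, 36, 26, 20]  (not all equal)
t=7: [20, 36, 50, 23, 37, 53]  (not all equal)
t=8: [41, 26, 27, 40, 25, 26]  (not all equal)
t=9: [15, 33, 41, 16, 33, 42]  (not all equal)
t=10: [38, 22, 10, 38, 23, 10]  (not all equal)
t=11: [22, 37, 38, 21, 37, 37]  (not all equal)
t=12: [40, 18, 8, 40, 19, 8]  (not all equal)
t=13: [18, 36, 34, 19, 36, 35]  (not all equal)
t=14: [41, 22, 15, 41, 22, 15]  (not all equal)
t=15: [20, 40, 48, 20, 40, 48]  (not all equal)
t=16: [40, 18, 16, 40, 18, 16]  (not all equal)
t=17: [18, 40, 50, 18, 40, 50]  (not all equal)
t=18: [36, 18, 20, 36, 18, 20]  (not all equal)
t=19: [26, 46, 58, 26, 46, 58]  (not all equal)
t=20: [34, 31, 42, 34, 31, 42]  (not all equal)
t=21: [21, 20, 13, 21, 20, 13]  (not all equal)
t=22: [58, 54, 46, 58, 54, 46]  (not all equal)
t=23: [50, 39, 26, 50, 39, 26]  (not all equal)
t=24: [21, 17, 29, 21, 17, 29]  (not all equal)
t=25: [55, 48, 39, 55, 48, 39]  (not all equal)
t=26: [38, 24, 10, 38, 24, 10]  (not all equal)
t=27: [20, 34, 36, 20, 34, 36]  (not all equal)
t=28: [46, 26, 14, 46, 26, 14]  (not all equal)
t=29: [26, 36, 42, 26, 36, 42]  (not all equal)
t=30: [32, 17, 8, 32, 17, 8]  (not all equal)
t=31: [33, 39, 33, 33, 39, 33]  (not all equal)
t=32: [15, 11, 15, 15, 11, 15]  (not all equal)
t=33: [41, 38, 41, 41, 38, 41]  (not all equal)
t=34: [4, 4, 4, 4, 4, 4]  (all equal)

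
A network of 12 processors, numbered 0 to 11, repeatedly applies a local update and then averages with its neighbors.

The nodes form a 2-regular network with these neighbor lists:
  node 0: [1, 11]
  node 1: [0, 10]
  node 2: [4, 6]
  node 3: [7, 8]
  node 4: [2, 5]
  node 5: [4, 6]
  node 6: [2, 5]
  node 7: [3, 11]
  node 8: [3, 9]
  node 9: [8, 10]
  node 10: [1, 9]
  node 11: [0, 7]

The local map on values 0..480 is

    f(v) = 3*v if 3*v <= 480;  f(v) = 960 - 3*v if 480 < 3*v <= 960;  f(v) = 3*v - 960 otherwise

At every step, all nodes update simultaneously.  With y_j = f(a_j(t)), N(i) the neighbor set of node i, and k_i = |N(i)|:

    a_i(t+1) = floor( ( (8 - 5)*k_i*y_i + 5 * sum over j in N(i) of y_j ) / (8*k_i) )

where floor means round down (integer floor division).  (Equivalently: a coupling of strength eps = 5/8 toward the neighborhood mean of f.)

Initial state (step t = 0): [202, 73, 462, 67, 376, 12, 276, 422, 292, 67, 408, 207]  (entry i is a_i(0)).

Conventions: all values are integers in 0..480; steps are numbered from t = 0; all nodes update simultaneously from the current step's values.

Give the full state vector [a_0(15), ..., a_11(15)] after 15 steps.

Answer: [171, 267, 104, 57, 85, 89, 101, 94, 116, 254, 342, 104]

Derivation:
t=0: [202, 73, 462, 67, 376, 12, 276, 422, 292, 67, 408, 207]
t=1: [307, 275, 253, 197, 207, 107, 193, 283, 157, 184, 230, 333]
t=2: [69, 147, 300, 320, 290, 345, 306, 169, 419, 384, 270, 61]
t=3: [272, 276, 63, 234, 75, 69, 57, 227, 171, 211, 254, 274]
t=4: [138, 156, 194, 323, 208, 201, 187, 228, 350, 324, 217, 183]
t=5: [429, 401, 371, 117, 355, 363, 379, 234, 40, 129, 265, 369]
t=6: [244, 244, 145, 249, 127, 136, 154, 252, 275, 234, 258, 237]
t=7: [234, 214, 426, 185, 406, 416, 436, 220, 197, 197, 221, 228]
t=8: [282, 292, 308, 360, 286, 297, 319, 325, 380, 346, 326, 277]
t=9: [109, 72, 46, 105, 71, 58, 33, 83, 129, 91, 57, 88]
t=10: [272, 236, 149, 316, 177, 162, 134, 274, 328, 276, 216, 279]
t=11: [171, 237, 427, 55, 448, 437, 438, 93, 54, 154, 237, 134]
t=12: [371, 310, 351, 199, 354, 362, 342, 281, 256, 301, 315, 377]
t=13: [120, 63, 87, 232, 106, 99, 93, 210, 203, 86, 32, 148]
t=14: [332, 213, 284, 311, 293, 297, 279, 345, 294, 236, 175, 382]
t=15: [171, 267, 104, 57, 85, 89, 101, 94, 116, 254, 342, 104]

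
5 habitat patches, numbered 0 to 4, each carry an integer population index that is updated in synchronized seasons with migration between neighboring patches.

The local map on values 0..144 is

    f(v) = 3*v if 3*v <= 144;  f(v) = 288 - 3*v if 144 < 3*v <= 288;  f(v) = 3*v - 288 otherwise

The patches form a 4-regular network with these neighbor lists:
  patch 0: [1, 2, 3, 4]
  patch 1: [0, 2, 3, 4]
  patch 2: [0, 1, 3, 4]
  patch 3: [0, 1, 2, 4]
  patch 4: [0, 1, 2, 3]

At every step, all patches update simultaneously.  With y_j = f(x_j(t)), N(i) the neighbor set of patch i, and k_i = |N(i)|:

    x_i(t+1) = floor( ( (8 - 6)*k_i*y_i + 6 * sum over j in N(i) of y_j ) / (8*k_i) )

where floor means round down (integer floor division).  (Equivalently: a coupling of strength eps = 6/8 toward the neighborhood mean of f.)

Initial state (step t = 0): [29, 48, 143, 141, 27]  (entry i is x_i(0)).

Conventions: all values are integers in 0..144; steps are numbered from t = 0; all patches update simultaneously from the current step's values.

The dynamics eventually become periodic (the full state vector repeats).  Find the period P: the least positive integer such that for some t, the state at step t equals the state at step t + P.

Answer: 8
Key observation: The state at step 2, [63, 63, 63, 63, 63], reappears at step 10 — and no state repeats earlier — so the cycle the system enters has period 8.

Derivation:
t=0: [29, 48, 143, 141, 27]
t=1: [115, 119, 119, 118, 115]
t=2: [63, 63, 63, 63, 63]
t=3: [99, 99, 99, 99, 99]
t=4: [9, 9, 9, 9, 9]
t=5: [27, 27, 27, 27, 27]
t=6: [81, 81, 81, 81, 81]
t=7: [45, 45, 45, 45, 45]
t=8: [135, 135, 135, 135, 135]
t=9: [117, 117, 117, 117, 117]
t=10: [63, 63, 63, 63, 63]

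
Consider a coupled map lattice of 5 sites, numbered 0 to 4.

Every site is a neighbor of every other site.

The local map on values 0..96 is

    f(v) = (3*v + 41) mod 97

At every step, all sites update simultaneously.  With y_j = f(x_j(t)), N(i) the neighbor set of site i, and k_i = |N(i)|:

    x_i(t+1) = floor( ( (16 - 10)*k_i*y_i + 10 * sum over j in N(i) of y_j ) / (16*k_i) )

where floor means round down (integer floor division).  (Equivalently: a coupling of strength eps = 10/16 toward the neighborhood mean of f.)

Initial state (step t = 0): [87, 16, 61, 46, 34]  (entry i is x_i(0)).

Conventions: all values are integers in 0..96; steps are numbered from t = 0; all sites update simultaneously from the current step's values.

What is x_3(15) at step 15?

Answer: x_3(15) = 65

Derivation:
t=0: [87, 16, 61, 46, 34]
t=1: [42, 59, 46, 58, 50]
t=2: [60, 50, 63, 50, 66]
t=3: [52, 66, 54, 66, 56]
t=4: [18, 28, 20, 28, 21]
t=5: [46, 31, 26, 31, 26]
t=6: [49, 39, 36, 39, 36]
t=7: [69, 62, 60, 62, 60]
t=8: [39, 34, 33, 34, 33]
t=9: [50, 47, 46, 47, 46]
t=10: [87, 85, 84, 85, 84]
t=11: [6, 5, 4, 5, 4]
t=12: [56, 55, 54, 55, 54]
t=13: [12, 11, 10, 11, 10]
t=14: [74, 73, 72, 73, 72]
t=15: [66, 65, 64, 65, 64]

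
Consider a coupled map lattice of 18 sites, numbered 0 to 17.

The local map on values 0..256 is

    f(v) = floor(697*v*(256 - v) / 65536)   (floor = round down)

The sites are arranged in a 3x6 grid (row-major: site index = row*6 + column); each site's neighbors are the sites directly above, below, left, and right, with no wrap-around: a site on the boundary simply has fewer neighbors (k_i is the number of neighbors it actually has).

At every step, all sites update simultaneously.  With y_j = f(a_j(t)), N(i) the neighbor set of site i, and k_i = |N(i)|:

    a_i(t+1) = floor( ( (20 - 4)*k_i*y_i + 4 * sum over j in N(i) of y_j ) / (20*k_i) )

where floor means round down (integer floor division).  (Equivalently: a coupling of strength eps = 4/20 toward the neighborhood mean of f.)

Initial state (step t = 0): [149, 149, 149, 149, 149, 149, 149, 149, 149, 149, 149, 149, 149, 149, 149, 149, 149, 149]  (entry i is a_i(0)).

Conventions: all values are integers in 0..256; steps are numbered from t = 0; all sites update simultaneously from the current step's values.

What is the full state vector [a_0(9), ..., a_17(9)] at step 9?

Answer: [162, 162, 162, 162, 162, 162, 162, 162, 162, 162, 162, 162, 162, 162, 162, 162, 162, 162]

Derivation:
t=0: [149, 149, 149, 149, 149, 149, 149, 149, 149, 149, 149, 149, 149, 149, 149, 149, 149, 149]
t=1: [169, 169, 169, 169, 169, 169, 169, 169, 169, 169, 169, 169, 169, 169, 169, 169, 169, 169]
t=2: [156, 156, 156, 156, 156, 156, 156, 156, 156, 156, 156, 156, 156, 156, 156, 156, 156, 156]
t=3: [165, 165, 165, 165, 165, 165, 165, 165, 165, 165, 165, 165, 165, 165, 165, 165, 165, 165]
t=4: [159, 159, 159, 159, 159, 159, 159, 159, 159, 159, 159, 159, 159, 159, 159, 159, 159, 159]
t=5: [164, 164, 164, 164, 164, 164, 164, 164, 164, 164, 164, 164, 164, 164, 164, 164, 164, 164]
t=6: [160, 160, 160, 160, 160, 160, 160, 160, 160, 160, 160, 160, 160, 160, 160, 160, 160, 160]
t=7: [163, 163, 163, 163, 163, 163, 163, 163, 163, 163, 163, 163, 163, 163, 163, 163, 163, 163]
t=8: [161, 161, 161, 161, 161, 161, 161, 161, 161, 161, 161, 161, 161, 161, 161, 161, 161, 161]
t=9: [162, 162, 162, 162, 162, 162, 162, 162, 162, 162, 162, 162, 162, 162, 162, 162, 162, 162]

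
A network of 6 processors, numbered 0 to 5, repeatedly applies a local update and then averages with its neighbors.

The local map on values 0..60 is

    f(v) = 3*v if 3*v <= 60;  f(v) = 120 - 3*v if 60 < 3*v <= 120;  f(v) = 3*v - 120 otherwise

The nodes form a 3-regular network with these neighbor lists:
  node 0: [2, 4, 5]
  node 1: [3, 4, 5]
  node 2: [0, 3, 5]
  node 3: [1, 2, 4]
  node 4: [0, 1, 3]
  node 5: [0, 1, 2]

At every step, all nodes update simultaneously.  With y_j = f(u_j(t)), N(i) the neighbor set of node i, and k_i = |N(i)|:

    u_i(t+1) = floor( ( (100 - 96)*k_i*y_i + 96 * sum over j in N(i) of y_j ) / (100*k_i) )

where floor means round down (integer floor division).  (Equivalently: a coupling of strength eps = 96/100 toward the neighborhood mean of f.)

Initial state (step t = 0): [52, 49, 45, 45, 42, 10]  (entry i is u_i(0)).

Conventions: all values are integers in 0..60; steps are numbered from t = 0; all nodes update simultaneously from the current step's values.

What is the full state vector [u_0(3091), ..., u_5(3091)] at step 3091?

Simulating step by step:
t=0: [52, 49, 45, 45, 42, 10]
t=1: [17, 17, 26, 15, 25, 26]
t=2: [43, 44, 45, 45, 48, 47]
t=3: [19, 19, 15, 16, 12, 12]
t=4: [39, 40, 46, 46, 53, 52]
t=5: [29, 29, 18, 18, 8, 8]
t=6: [33, 33, 37, 37, 39, 39]
t=7: [5, 5, 10, 10, 16, 16]
t=8: [40, 40, 30, 30, 21, 21]
t=9: [46, 46, 29, 29, 11, 11]
t=10: [32, 32, 28, 28, 23, 23]
t=11: [45, 45, 36, 36, 28, 28]
t=12: [27, 27, 20, 20, 14, 14]
t=13: [47, 47, 47, 47, 45, 45]
t=14: [17, 17, 19, 19, 20, 20]
t=15: [58, 58, 56, 56, 53, 53]
t=16: [42, 42, 47, 47, 51, 51]
t=17: [28, 28, 20, 20, 11, 11]
t=18: [41, 41, 43, 43, 43, 43]
t=19: [8, 8, 7, 7, 5, 5]
t=20: [17, 17, 20, 20, 22, 22]
t=21: [55, 55, 55, 55, 54, 54]
t=22: [43, 43, 44, 44, 44, 44]
t=23: [11, 11, 11, 11, 10, 10]
t=24: [31, 31, 32, 32, 32, 32]
t=25: [24, 24, 24, 24, 25, 25]
t=26: [46, 46, 47, 47, 47, 47]
t=27: [20, 20, 20, 20, 19, 19]
t=28: [58, 58, 59, 59, 59, 59]
t=29: [56, 56, 56, 56, 55, 55]
t=30: [46, 46, 47, 47, 47, 47]

Answer: [20, 20, 20, 20, 19, 19]
Key observation: The state at step 26, [46, 46, 47, 47, 47, 47], reappears at step 30: the system is in a cycle of period 4 from step 26 on.  Therefore the state at step 3091 equals the state at step 26 + ((3091 - 26) mod 4) = 27, which is [20, 20, 20, 20, 19, 19].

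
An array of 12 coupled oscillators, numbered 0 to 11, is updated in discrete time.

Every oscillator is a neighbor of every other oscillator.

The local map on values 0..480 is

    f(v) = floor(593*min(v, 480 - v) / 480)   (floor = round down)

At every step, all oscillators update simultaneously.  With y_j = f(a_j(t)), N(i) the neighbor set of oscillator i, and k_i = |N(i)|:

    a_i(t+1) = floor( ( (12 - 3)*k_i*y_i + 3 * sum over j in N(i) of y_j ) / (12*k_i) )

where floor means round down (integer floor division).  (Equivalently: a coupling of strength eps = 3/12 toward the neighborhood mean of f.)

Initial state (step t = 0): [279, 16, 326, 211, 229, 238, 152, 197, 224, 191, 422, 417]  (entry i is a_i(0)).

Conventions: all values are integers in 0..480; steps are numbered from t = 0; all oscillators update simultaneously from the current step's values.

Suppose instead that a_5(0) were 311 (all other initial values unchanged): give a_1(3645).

Simulating step by step:
t=0: [279, 16, 326, 211, 229, 311, 152, 197, 224, 191, 422, 417]
t=1: [232, 66, 190, 241, 257, 203, 188, 228, 252, 223, 103, 108]
t=2: [270, 121, 232, 277, 262, 244, 231, 266, 266, 262, 154, 159]
t=3: [255, 175, 275, 249, 263, 279, 274, 259, 259, 263, 205, 210]
t=4: [272, 228, 255, 278, 265, 251, 255, 269, 269, 265, 255, 259]
t=5: [259, 277, 274, 254, 265, 278, 274, 262, 262, 265, 274, 271]
t=6: [269, 253, 256, 274, 264, 252, 256, 266, 266, 264, 256, 258]
t=7: [262, 277, 274, 258, 267, 277, 274, 265, 265, 267, 274, 272]
t=8: [266, 252, 255, 270, 262, 252, 255, 263, 263, 262, 255, 257]
t=9: [266, 278, 275, 262, 269, 278, 275, 269, 269, 269, 275, 274]
t=10: [262, 251, 254, 265, 259, 251, 254, 259, 259, 259, 254, 254]
t=11: [270, 280, 278, 267, 273, 280, 278, 273, 273, 273, 278, 278]
t=12: [257, 248, 250, 260, 254, 248, 250, 254, 254, 254, 250, 250]
t=13: [276, 284, 283, 273, 279, 284, 283, 279, 279, 279, 283, 283]
t=14: [250, 243, 243, 252, 247, 243, 243, 247, 247, 247, 243, 243]
t=15: [285, 291, 291, 283, 287, 291, 291, 287, 287, 287, 291, 291]
t=16: [238, 233, 233, 241, 237, 233, 233, 237, 237, 237, 233, 233]
t=17: [292, 287, 287, 293, 291, 287, 287, 291, 291, 291, 287, 287]
t=18: [232, 237, 237, 232, 233, 237, 237, 233, 233, 233, 237, 237]
t=19: [286, 291, 291, 286, 287, 291, 291, 287, 287, 287, 291, 291]
t=20: [238, 233, 233, 238, 237, 233, 233, 237, 237, 237, 233, 233]
t=21: [292, 287, 287, 292, 291, 287, 287, 291, 291, 291, 287, 287]
t=22: [232, 237, 237, 232, 233, 237, 237, 233, 233, 233, 237, 237]

Answer: a_1(3645) = 287
Key observation: The state at step 18, [232, 237, 237, 232, 233, 237, 237, 233, 233, 233, 237, 237], reappears at step 22: the system is in a cycle of period 4 from step 18 on.  Therefore the state at step 3645 equals the state at step 18 + ((3645 - 18) mod 4) = 21, which is [292, 287, 287, 292, 291, 287, 287, 291, 291, 291, 287, 287].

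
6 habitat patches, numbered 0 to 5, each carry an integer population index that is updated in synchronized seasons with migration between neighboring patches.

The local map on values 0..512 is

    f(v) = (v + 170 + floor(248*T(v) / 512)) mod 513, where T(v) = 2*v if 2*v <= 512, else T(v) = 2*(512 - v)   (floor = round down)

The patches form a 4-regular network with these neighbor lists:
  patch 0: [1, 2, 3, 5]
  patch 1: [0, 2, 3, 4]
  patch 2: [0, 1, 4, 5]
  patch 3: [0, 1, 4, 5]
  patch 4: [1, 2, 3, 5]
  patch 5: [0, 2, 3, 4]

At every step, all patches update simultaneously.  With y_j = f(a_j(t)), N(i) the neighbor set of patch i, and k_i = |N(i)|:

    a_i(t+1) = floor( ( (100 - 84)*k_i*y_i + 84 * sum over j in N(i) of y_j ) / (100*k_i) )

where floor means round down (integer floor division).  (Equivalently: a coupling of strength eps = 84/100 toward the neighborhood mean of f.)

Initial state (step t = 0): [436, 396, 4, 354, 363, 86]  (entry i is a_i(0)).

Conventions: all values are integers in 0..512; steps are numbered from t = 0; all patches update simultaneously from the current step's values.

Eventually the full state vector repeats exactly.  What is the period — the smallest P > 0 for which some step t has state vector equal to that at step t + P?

Simulating step by step:
t=0: [436, 396, 4, 354, 363, 86]
t=1: [204, 167, 203, 201, 203, 195]
t=2: [144, 126, 145, 145, 144, 53]
t=3: [408, 448, 408, 408, 408, 425]
t=4: [165, 165, 165, 165, 165, 165]
t=5: [494, 494, 494, 494, 494, 494]
t=6: [168, 168, 168, 168, 168, 168]
t=7: [500, 500, 500, 500, 500, 500]
t=8: [168, 168, 168, 168, 168, 168]

Answer: 2
Key observation: The state at step 6, [168, 168, 168, 168, 168, 168], reappears at step 8 — and no state repeats earlier — so the cycle the system enters has period 2.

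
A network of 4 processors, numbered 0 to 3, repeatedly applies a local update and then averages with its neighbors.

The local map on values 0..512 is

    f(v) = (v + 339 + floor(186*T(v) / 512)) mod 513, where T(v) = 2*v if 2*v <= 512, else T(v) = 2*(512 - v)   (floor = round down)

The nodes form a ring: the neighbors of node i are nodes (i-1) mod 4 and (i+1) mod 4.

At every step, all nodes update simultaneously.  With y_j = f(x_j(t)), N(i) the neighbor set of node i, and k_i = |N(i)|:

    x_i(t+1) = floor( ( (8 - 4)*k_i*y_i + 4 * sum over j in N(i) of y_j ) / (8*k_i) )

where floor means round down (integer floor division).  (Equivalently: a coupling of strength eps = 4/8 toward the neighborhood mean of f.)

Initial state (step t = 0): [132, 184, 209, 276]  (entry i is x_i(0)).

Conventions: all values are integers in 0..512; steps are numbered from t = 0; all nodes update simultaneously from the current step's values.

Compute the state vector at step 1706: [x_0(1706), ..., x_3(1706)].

Answer: [272, 272, 272, 272]
Key observation: The state at step 23, [272, 272, 272, 272], reappears at step 24: the system is in a cycle of period 1 from step 23 on.  Therefore the state at step 1706 equals the state at step 23 + ((1706 - 23) mod 1) = 23, which is [272, 272, 272, 272].

Derivation:
t=0: [132, 184, 209, 276]
t=1: [130, 131, 197, 196]
t=2: [79, 80, 137, 136]
t=3: [371, 372, 165, 164]
t=4: [251, 251, 157, 156]
t=5: [218, 218, 137, 136]
t=6: [166, 167, 96, 96]
t=7: [210, 211, 406, 406]
t=8: [218, 219, 279, 278]
t=9: [220, 221, 256, 256]
t=10: [221, 221, 252, 252]
t=11: [220, 220, 247, 247]
t=12: [216, 216, 240, 240]
t=13: [208, 208, 229, 229]
t=14: [194, 194, 212, 212]
t=15: [168, 168, 184, 184]
t=16: [122, 122, 136, 136]
t=17: [42, 42, 54, 54]
t=18: [416, 416, 426, 426]
t=19: [311, 311, 313, 313]
t=20: [283, 283, 283, 283]
t=21: [275, 275, 275, 275]
t=22: [273, 273, 273, 273]
t=23: [272, 272, 272, 272]
t=24: [272, 272, 272, 272]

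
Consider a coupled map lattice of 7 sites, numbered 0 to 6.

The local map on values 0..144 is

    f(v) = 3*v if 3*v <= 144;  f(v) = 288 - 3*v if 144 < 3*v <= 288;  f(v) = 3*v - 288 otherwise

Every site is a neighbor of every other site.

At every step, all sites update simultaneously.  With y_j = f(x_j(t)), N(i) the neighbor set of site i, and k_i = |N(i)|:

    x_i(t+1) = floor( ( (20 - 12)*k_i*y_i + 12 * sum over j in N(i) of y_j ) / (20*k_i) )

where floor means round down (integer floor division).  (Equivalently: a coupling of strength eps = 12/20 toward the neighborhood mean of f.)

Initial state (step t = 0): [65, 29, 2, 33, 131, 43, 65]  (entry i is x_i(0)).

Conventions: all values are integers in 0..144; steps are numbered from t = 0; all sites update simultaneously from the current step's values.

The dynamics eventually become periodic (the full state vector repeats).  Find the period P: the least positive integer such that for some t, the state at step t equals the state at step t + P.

Simulating step by step:
t=0: [65, 29, 2, 33, 131, 43, 65]
t=1: [89, 87, 63, 90, 92, 99, 89]
t=2: [27, 28, 50, 26, 24, 23, 27]
t=3: [84, 85, 101, 83, 81, 81, 84]
t=4: [35, 34, 29, 36, 38, 38, 35]
t=5: [105, 104, 99, 105, 107, 107, 105]
t=6: [26, 25, 20, 26, 27, 27, 26]
t=7: [76, 75, 71, 76, 77, 77, 76]
t=8: [61, 62, 65, 61, 60, 60, 61]
t=9: [104, 103, 100, 104, 105, 105, 104]
t=10: [23, 22, 19, 23, 24, 24, 23]
t=11: [68, 67, 64, 68, 69, 69, 68]
t=12: [84, 85, 88, 84, 84, 84, 84]
t=13: [34, 33, 30, 34, 34, 34, 34]
t=14: [100, 99, 96, 100, 100, 100, 100]
t=15: [10, 9, 6, 10, 10, 10, 10]
t=16: [28, 27, 24, 28, 28, 28, 28]
t=17: [82, 81, 78, 82, 82, 82, 82]
t=18: [43, 44, 47, 43, 43, 43, 43]
t=19: [130, 131, 134, 130, 130, 130, 130]
t=20: [103, 104, 107, 103, 103, 103, 103]
t=21: [22, 23, 26, 22, 22, 22, 22]
t=22: [67, 68, 71, 67, 67, 67, 67]
t=23: [85, 84, 81, 85, 85, 85, 85]
t=24: [34, 35, 38, 34, 34, 34, 34]
t=25: [103, 104, 107, 103, 103, 103, 103]

Answer: 5
Key observation: The state at step 20, [103, 104, 107, 103, 103, 103, 103], reappears at step 25 — and no state repeats earlier — so the cycle the system enters has period 5.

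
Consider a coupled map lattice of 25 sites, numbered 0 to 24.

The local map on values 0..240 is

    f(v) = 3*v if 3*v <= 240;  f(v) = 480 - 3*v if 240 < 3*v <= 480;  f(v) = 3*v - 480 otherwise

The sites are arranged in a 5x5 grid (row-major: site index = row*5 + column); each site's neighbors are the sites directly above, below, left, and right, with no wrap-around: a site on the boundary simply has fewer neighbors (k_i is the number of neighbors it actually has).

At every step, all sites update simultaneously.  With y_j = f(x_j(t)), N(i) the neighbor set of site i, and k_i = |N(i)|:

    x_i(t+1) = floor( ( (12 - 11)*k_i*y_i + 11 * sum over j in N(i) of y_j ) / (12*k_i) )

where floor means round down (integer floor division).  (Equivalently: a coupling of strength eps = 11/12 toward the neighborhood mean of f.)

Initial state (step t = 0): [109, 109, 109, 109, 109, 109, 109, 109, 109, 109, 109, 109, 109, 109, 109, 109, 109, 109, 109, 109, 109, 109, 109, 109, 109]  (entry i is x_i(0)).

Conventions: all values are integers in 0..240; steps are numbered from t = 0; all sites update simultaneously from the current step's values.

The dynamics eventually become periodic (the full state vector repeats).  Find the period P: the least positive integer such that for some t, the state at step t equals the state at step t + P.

Answer: 8
Key observation: The state at step 1, [153, 153, 153, 153, 153, 153, 153, 153, 153, 153, 153, 153, 153, 153, 153, 153, 153, 153, 153, 153, 153, 153, 153, 153, 153], reappears at step 9 — and no state repeats earlier — so the cycle the system enters has period 8.

Derivation:
t=0: [109, 109, 109, 109, 109, 109, 109, 109, 109, 109, 109, 109, 109, 109, 109, 109, 109, 109, 109, 109, 109, 109, 109, 109, 109]
t=1: [153, 153, 153, 153, 153, 153, 153, 153, 153, 153, 153, 153, 153, 153, 153, 153, 153, 153, 153, 153, 153, 153, 153, 153, 153]
t=2: [21, 21, 21, 21, 21, 21, 21, 21, 21, 21, 21, 21, 21, 21, 21, 21, 21, 21, 21, 21, 21, 21, 21, 21, 21]
t=3: [63, 63, 63, 63, 63, 63, 63, 63, 63, 63, 63, 63, 63, 63, 63, 63, 63, 63, 63, 63, 63, 63, 63, 63, 63]
t=4: [189, 189, 189, 189, 189, 189, 189, 189, 189, 189, 189, 189, 189, 189, 189, 189, 189, 189, 189, 189, 189, 189, 189, 189, 189]
t=5: [87, 87, 87, 87, 87, 87, 87, 87, 87, 87, 87, 87, 87, 87, 87, 87, 87, 87, 87, 87, 87, 87, 87, 87, 87]
t=6: [219, 219, 219, 219, 219, 219, 219, 219, 219, 219, 219, 219, 219, 219, 219, 219, 219, 219, 219, 219, 219, 219, 219, 219, 219]
t=7: [177, 177, 177, 177, 177, 177, 177, 177, 177, 177, 177, 177, 177, 177, 177, 177, 177, 177, 177, 177, 177, 177, 177, 177, 177]
t=8: [51, 51, 51, 51, 51, 51, 51, 51, 51, 51, 51, 51, 51, 51, 51, 51, 51, 51, 51, 51, 51, 51, 51, 51, 51]
t=9: [153, 153, 153, 153, 153, 153, 153, 153, 153, 153, 153, 153, 153, 153, 153, 153, 153, 153, 153, 153, 153, 153, 153, 153, 153]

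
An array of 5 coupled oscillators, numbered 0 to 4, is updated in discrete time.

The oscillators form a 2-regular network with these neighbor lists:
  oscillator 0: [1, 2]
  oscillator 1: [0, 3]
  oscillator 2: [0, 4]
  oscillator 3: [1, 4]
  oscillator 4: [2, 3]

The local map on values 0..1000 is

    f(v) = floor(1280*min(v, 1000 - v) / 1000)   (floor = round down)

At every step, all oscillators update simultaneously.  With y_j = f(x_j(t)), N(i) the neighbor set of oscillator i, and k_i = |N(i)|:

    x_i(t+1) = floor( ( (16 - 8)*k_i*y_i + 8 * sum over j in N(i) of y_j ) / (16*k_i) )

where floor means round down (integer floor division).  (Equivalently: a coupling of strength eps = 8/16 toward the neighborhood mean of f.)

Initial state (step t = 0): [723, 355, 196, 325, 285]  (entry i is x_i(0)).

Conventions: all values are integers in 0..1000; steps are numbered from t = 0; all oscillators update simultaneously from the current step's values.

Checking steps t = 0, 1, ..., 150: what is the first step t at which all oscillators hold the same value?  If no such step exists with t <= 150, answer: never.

Simulating step by step:
t=0: [723, 355, 196, 325, 285]  (not all equal)
t=1: [353, 419, 304, 412, 348]  (not all equal)
t=2: [456, 512, 418, 508, 451]  (not all equal)
t=3: [581, 615, 557, 614, 579]  (not all equal)
t=4: [532, 503, 552, 504, 534]  (not all equal)
t=5: [601, 626, 585, 625, 599]  (not all equal)
t=6: [507, 486, 521, 487, 509]  (not all equal)
t=7: [624, 624, 621, 624, 623]  (not all equal)
t=8: [482, 481, 483, 481, 482]  (not all equal)
t=9: [616, 615, 617, 615, 616]  (not all equal)
t=10: [491, 491, 490, 491, 491]  (not all equal)
t=11: [627, 628, 627, 628, 627]  (not all equal)
t=12: [476, 476, 477, 476, 476]  (not all equal)
t=13: [609, 609, 609, 609, 609]  (all equal)

Answer: 13
Key observation: Synchronization is absorbing here: once all oscillators are equal they stay equal, and step 13 is the first all-equal step.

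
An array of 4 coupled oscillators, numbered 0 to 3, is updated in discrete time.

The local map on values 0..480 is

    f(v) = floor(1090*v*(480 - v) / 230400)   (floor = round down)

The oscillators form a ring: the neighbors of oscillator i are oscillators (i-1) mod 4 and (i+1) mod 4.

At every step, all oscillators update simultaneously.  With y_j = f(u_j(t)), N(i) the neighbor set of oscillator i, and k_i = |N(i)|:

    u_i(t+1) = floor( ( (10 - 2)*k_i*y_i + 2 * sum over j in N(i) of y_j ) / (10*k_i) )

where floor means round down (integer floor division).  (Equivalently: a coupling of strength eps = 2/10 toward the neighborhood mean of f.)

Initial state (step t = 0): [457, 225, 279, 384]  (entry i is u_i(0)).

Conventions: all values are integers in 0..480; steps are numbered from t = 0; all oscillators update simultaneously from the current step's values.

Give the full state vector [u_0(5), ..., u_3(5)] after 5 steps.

Simulating step by step:
t=0: [457, 225, 279, 384]
t=1: [83, 248, 256, 170]
t=2: [176, 260, 268, 241]
t=3: [256, 268, 268, 269]
t=4: [270, 268, 268, 268]
t=5: [268, 268, 268, 268]

Answer: [268, 268, 268, 268]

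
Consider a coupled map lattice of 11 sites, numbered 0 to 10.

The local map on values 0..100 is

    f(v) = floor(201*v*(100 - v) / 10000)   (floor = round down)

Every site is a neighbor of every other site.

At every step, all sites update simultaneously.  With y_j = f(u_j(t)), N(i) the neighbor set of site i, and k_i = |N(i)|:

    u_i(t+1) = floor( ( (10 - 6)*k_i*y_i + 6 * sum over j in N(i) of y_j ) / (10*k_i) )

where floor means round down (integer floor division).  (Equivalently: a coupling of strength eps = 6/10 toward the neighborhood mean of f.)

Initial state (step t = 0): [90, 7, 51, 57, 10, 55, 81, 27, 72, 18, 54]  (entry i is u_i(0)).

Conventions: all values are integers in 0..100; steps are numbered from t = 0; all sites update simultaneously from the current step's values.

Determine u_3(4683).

Simulating step by step:
t=0: [90, 7, 51, 57, 10, 55, 81, 27, 72, 18, 54]
t=1: [29, 27, 40, 39, 29, 39, 33, 36, 36, 32, 39]
t=2: [43, 42, 45, 45, 43, 45, 44, 44, 44, 43, 45]
t=3: [48, 48, 48, 48, 48, 48, 48, 48, 48, 48, 48]
t=4: [50, 50, 50, 50, 50, 50, 50, 50, 50, 50, 50]
t=5: [50, 50, 50, 50, 50, 50, 50, 50, 50, 50, 50]

Answer: u_3(4683) = 50
Key observation: The state at step 4, [50, 50, 50, 50, 50, 50, 50, 50, 50, 50, 50], reappears at step 5: the system is in a cycle of period 1 from step 4 on.  Therefore the state at step 4683 equals the state at step 4 + ((4683 - 4) mod 1) = 4, which is [50, 50, 50, 50, 50, 50, 50, 50, 50, 50, 50].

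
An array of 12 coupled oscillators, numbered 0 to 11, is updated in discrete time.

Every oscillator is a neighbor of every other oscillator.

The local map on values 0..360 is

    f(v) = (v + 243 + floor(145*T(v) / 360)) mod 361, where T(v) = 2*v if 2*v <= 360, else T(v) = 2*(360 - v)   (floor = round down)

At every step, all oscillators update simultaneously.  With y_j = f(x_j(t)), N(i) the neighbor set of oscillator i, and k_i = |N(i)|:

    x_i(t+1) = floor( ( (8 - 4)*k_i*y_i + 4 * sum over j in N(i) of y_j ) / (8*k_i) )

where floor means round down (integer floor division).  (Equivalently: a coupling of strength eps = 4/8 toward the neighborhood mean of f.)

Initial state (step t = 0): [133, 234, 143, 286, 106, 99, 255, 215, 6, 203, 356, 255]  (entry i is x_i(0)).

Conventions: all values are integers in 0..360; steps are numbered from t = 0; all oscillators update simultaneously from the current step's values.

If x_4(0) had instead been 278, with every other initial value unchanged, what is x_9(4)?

Simulating step by step:
t=0: [133, 234, 143, 286, 278, 99, 255, 215, 6, 203, 356, 255]
t=1: [162, 205, 170, 210, 209, 134, 207, 203, 221, 202, 216, 207]
t=2: [187, 204, 194, 205, 205, 164, 205, 204, 206, 204, 206, 205]
t=3: [208, 209, 208, 209, 209, 194, 209, 209, 209, 209, 209, 209]
t=4: [211, 211, 211, 211, 211, 210, 211, 211, 211, 211, 211, 211]

Answer: x_9(4) = 211
Key observation: This trace re-runs the system from the modified initial state.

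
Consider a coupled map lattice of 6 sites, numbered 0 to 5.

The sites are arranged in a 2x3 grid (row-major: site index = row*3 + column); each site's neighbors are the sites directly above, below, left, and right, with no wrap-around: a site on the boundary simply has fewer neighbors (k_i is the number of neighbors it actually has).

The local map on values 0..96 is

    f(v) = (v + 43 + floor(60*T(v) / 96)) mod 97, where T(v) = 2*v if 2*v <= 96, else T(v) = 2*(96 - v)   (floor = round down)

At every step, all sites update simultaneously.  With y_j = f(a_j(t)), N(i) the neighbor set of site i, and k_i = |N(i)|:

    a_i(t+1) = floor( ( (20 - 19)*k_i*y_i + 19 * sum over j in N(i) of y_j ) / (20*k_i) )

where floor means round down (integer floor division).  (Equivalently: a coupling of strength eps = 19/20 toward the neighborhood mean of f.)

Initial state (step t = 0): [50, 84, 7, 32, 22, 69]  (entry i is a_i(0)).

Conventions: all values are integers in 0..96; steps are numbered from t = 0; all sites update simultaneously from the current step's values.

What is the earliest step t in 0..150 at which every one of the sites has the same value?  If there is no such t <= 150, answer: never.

Simulating step by step:
t=0: [50, 84, 7, 32, 22, 69]  (not all equal)
t=1: [32, 66, 47, 69, 39, 73]  (not all equal)
t=2: [46, 34, 48, 26, 47, 42]  (not all equal)
t=3: [14, 49, 32, 47, 23, 51]  (not all equal)
t=4: [53, 61, 51, 82, 54, 55]  (not all equal)
t=5: [47, 52, 51, 51, 49, 52]  (not all equal)
t=6: [52, 52, 53, 52, 53, 53]  (not all equal)
t=7: [53, 52, 52, 52, 52, 52]  (not all equal)
t=8: [52, 52, 53, 52, 53, 53]  (not all equal)

Answer: never
Key observation: The state at step 6 reappears at step 8 — the system is in a cycle of period 2 from step 6 on.  No step 0..8 is synchronized, and the cycle repeats forever, so no step up to 150 (or ever) has all sites equal.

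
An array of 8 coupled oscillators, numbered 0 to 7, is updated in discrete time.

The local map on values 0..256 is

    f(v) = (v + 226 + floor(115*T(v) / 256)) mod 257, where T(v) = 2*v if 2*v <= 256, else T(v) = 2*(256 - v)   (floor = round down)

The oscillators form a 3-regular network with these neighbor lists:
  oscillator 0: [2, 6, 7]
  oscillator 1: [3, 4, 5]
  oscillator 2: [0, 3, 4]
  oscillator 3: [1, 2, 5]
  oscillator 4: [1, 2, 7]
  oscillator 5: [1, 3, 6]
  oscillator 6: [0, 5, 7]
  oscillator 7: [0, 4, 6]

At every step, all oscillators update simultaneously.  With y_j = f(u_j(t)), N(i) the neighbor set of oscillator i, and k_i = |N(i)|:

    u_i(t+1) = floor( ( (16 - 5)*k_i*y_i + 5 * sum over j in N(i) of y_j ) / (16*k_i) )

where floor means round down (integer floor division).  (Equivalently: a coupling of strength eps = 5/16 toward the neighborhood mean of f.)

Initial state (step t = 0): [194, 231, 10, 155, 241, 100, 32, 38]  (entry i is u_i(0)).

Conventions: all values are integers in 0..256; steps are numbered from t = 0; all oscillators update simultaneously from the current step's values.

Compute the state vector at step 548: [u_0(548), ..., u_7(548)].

Answer: [221, 221, 221, 221, 221, 221, 221, 221]
Key observation: The state at step 5, [221, 221, 221, 221, 221, 221, 221, 221], reappears at step 6: the system is in a cycle of period 1 from step 5 on.  Therefore the state at step 548 equals the state at step 5 + ((548 - 5) mod 1) = 5, which is [221, 221, 221, 221, 221, 221, 221, 221].

Derivation:
t=0: [194, 231, 10, 155, 241, 100, 32, 38]
t=1: [182, 214, 235, 212, 206, 157, 63, 77]
t=2: [193, 219, 220, 219, 208, 202, 117, 133]
t=3: [214, 220, 220, 220, 219, 216, 198, 211]
t=4: [220, 220, 220, 220, 220, 220, 219, 220]
t=5: [221, 221, 221, 221, 221, 221, 221, 221]
t=6: [221, 221, 221, 221, 221, 221, 221, 221]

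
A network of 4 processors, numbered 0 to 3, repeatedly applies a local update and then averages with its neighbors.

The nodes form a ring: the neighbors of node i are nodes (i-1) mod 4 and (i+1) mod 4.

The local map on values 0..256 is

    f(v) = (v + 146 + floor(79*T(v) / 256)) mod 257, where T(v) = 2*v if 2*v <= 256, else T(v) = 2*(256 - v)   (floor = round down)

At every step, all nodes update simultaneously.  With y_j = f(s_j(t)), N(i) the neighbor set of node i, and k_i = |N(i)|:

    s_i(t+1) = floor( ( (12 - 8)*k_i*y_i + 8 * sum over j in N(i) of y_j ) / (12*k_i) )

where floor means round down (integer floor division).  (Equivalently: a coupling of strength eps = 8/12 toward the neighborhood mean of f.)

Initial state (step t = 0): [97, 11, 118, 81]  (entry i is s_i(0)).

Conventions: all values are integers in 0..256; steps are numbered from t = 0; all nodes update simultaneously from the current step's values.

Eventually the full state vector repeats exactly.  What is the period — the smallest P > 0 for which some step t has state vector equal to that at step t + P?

Answer: 4
Key observation: The state at step 15, [96, 96, 96, 96], reappears at step 19 — and no state repeats earlier — so the cycle the system enters has period 4.

Derivation:
t=0: [97, 11, 118, 81]
t=1: [75, 95, 87, 47]
t=2: [91, 27, 97, 87]
t=3: [84, 90, 87, 36]
t=4: [87, 29, 89, 85]
t=5: [82, 84, 83, 29]
t=6: [79, 22, 79, 78]
t=7: [70, 71, 70, 15]
t=8: [58, 2, 58, 58]
t=9: [209, 209, 209, 239]
t=10: [130, 127, 130, 130]
t=11: [95, 95, 95, 96]
t=12: [42, 42, 42, 42]
t=13: [213, 213, 213, 213]
t=14: [128, 128, 128, 128]
t=15: [96, 96, 96, 96]
t=16: [44, 44, 44, 44]
t=17: [217, 217, 217, 217]
t=18: [130, 130, 130, 130]
t=19: [96, 96, 96, 96]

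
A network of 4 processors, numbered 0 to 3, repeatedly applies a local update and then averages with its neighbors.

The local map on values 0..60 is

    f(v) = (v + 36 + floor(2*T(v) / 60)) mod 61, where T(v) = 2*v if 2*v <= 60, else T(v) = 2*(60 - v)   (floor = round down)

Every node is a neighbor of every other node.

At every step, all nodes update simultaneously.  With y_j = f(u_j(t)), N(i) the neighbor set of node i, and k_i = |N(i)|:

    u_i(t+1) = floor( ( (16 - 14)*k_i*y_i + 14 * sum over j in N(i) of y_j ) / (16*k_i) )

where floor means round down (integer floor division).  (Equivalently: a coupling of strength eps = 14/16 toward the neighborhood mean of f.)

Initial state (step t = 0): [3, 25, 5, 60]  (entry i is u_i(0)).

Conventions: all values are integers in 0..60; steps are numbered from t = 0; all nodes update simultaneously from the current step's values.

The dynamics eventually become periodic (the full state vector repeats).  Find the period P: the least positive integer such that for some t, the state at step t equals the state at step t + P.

Answer: 5
Key observation: The state at step 3, [40, 40, 40, 40], reappears at step 8 — and no state repeats earlier — so the cycle the system enters has period 5.

Derivation:
t=0: [3, 25, 5, 60]
t=1: [27, 33, 27, 28]
t=2: [5, 4, 5, 4]
t=3: [40, 40, 40, 40]
t=4: [16, 16, 16, 16]
t=5: [53, 53, 53, 53]
t=6: [28, 28, 28, 28]
t=7: [4, 4, 4, 4]
t=8: [40, 40, 40, 40]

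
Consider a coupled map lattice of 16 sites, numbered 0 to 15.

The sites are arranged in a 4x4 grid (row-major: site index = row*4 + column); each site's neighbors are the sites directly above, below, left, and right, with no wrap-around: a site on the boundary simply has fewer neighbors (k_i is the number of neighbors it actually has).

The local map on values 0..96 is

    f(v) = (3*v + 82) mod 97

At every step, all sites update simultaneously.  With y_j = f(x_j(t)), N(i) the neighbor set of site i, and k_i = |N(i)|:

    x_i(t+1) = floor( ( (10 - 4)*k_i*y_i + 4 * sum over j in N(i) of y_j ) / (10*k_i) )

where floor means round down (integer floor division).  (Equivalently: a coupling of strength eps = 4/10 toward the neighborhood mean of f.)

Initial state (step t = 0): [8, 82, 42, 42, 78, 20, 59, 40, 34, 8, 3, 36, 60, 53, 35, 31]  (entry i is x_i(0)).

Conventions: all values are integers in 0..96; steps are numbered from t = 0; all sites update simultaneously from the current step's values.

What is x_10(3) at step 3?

Simulating step by step:
t=0: [8, 82, 42, 42, 78, 20, 59, 40, 34, 8, 3, 36, 60, 53, 35, 31]
t=1: [17, 31, 23, 12, 33, 40, 54, 27, 65, 32, 80, 79, 67, 50, 82, 83]
t=2: [54, 59, 52, 36, 67, 34, 45, 52, 83, 64, 38, 35, 77, 50, 36, 37]
t=3: [60, 63, 50, 73, 77, 77, 31, 53, 49, 64, 29, 72, 28, 48, 73, 94]

Answer: x_10(3) = 29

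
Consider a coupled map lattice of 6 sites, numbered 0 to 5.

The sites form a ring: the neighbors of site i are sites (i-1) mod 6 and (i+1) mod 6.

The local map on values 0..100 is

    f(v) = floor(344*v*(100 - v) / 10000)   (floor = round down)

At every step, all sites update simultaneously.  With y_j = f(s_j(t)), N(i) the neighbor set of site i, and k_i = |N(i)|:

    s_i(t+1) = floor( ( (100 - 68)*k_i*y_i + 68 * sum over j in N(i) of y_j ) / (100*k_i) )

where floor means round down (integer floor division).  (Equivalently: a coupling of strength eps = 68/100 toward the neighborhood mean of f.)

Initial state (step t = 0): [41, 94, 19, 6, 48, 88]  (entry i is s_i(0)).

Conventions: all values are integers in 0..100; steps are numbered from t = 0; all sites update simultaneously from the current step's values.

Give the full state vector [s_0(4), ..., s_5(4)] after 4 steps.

Simulating step by step:
t=0: [41, 94, 19, 6, 48, 88]
t=1: [45, 51, 29, 52, 45, 68]
t=2: [81, 79, 80, 79, 81, 81]
t=3: [53, 54, 56, 54, 53, 52]
t=4: [85, 84, 84, 84, 85, 85]

Answer: [85, 84, 84, 84, 85, 85]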